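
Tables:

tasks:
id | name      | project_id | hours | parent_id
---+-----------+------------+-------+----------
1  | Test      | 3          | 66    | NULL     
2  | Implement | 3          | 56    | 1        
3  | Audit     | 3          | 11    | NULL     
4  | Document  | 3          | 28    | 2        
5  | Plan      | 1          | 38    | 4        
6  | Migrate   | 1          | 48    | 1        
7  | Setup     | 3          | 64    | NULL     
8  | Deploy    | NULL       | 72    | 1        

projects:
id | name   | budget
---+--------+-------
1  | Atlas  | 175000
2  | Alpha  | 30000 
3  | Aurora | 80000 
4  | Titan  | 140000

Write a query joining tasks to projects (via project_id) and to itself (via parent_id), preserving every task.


Two LEFT JOINs from the same base table tasks: one to projects via project_id, one to tasks itself via parent_id. Both are LEFT so every task is preserved.
Match against projects:
  - task 1 (Test): project_id=3 -> matches Aurora
  - task 2 (Implement): project_id=3 -> matches Aurora
  - task 3 (Audit): project_id=3 -> matches Aurora
  - task 4 (Document): project_id=3 -> matches Aurora
  - task 5 (Plan): project_id=1 -> matches Atlas
  - task 6 (Migrate): project_id=1 -> matches Atlas
  - task 7 (Setup): project_id=3 -> matches Aurora
  - task 8 (Deploy): project_id=NULL, no match -> kept with NULL
Match against tasks (self):
  - task 1 (Test): parent_id=NULL -> NULL
  - task 2 (Implement): parent_id=1 -> Test
  - task 3 (Audit): parent_id=NULL -> NULL
  - task 4 (Document): parent_id=2 -> Implement
  - task 5 (Plan): parent_id=4 -> Document
  - task 6 (Migrate): parent_id=1 -> Test
  - task 7 (Setup): parent_id=NULL -> NULL
  - task 8 (Deploy): parent_id=1 -> Test

SQL:
SELECT a.name, b.name AS project, c.name AS parent
FROM tasks a
LEFT JOIN projects b ON a.project_id = b.id
LEFT JOIN tasks c ON a.parent_id = c.id

Result:
name      | project | parent   
----------+---------+----------
Test      | Aurora  | NULL     
Implement | Aurora  | Test     
Audit     | Aurora  | NULL     
Document  | Aurora  | Implement
Plan      | Atlas   | Document 
Migrate   | Atlas   | Test     
Setup     | Aurora  | NULL     
Deploy    | NULL    | Test     


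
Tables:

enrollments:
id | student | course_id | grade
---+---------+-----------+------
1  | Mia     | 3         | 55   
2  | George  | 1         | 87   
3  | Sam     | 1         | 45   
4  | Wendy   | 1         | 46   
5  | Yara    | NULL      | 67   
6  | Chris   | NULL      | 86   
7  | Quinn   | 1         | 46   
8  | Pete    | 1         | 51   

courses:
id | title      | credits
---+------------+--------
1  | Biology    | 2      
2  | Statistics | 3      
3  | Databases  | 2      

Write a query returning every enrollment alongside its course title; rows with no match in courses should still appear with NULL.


LEFT JOIN keeps every row from enrollments (the left table); where course_id has no match in courses, the course columns become NULL. Walk through each enrollment:
  - enrollment 1 (Mia): course_id=3 -> matches Databases
  - enrollment 2 (George): course_id=1 -> matches Biology
  - enrollment 3 (Sam): course_id=1 -> matches Biology
  - enrollment 4 (Wendy): course_id=1 -> matches Biology
  - enrollment 5 (Yara): course_id=NULL, no match -> kept with NULL
  - enrollment 6 (Chris): course_id=NULL, no match -> kept with NULL
  - enrollment 7 (Quinn): course_id=1 -> matches Biology
  - enrollment 8 (Pete): course_id=1 -> matches Biology
All 8 rows appear; 2 have NULL course.

SQL:
SELECT a.student, b.title AS course
FROM enrollments a
LEFT JOIN courses b ON a.course_id = b.id

Result:
student | course   
--------+----------
Mia     | Databases
George  | Biology  
Sam     | Biology  
Wendy   | Biology  
Yara    | NULL     
Chris   | NULL     
Quinn   | Biology  
Pete    | Biology  


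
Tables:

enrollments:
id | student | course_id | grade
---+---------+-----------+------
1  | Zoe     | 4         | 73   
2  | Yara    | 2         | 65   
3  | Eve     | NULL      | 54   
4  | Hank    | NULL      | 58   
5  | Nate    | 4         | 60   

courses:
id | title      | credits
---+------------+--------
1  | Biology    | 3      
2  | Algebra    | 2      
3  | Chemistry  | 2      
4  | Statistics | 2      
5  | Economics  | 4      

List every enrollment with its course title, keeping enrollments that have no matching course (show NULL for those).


LEFT JOIN keeps every row from enrollments (the left table); where course_id has no match in courses, the course columns become NULL. Walk through each enrollment:
  - enrollment 1 (Zoe): course_id=4 -> matches Statistics
  - enrollment 2 (Yara): course_id=2 -> matches Algebra
  - enrollment 3 (Eve): course_id=NULL, no match -> kept with NULL
  - enrollment 4 (Hank): course_id=NULL, no match -> kept with NULL
  - enrollment 5 (Nate): course_id=4 -> matches Statistics
All 5 rows appear; 2 have NULL course.

SQL:
SELECT a.student, b.title AS course
FROM enrollments a
LEFT JOIN courses b ON a.course_id = b.id

Result:
student | course    
--------+-----------
Zoe     | Statistics
Yara    | Algebra   
Eve     | NULL      
Hank    | NULL      
Nate    | Statistics


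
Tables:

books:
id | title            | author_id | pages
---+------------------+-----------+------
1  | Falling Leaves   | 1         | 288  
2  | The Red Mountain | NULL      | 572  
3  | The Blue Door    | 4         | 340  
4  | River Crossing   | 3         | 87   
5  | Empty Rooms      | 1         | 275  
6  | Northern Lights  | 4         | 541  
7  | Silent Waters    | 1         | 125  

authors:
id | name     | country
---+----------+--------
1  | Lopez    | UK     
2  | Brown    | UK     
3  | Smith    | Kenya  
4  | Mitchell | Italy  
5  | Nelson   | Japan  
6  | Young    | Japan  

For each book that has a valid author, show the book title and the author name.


INNER JOIN keeps only books rows whose author_id matches an id in authors. Walk through each book:
  - book 1 (Falling Leaves): author_id=1 -> matches Lopez
  - book 2 (The Red Mountain): author_id=NULL, no match -> dropped
  - book 3 (The Blue Door): author_id=4 -> matches Mitchell
  - book 4 (River Crossing): author_id=3 -> matches Smith
  - book 5 (Empty Rooms): author_id=1 -> matches Lopez
  - book 6 (Northern Lights): author_id=4 -> matches Mitchell
  - book 7 (Silent Waters): author_id=1 -> matches Lopez
So 1 of 7 rows is dropped.

SQL:
SELECT a.title, b.name AS author
FROM books a
INNER JOIN authors b ON a.author_id = b.id

Result:
title           | author  
----------------+---------
Falling Leaves  | Lopez   
The Blue Door   | Mitchell
River Crossing  | Smith   
Empty Rooms     | Lopez   
Northern Lights | Mitchell
Silent Waters   | Lopez   


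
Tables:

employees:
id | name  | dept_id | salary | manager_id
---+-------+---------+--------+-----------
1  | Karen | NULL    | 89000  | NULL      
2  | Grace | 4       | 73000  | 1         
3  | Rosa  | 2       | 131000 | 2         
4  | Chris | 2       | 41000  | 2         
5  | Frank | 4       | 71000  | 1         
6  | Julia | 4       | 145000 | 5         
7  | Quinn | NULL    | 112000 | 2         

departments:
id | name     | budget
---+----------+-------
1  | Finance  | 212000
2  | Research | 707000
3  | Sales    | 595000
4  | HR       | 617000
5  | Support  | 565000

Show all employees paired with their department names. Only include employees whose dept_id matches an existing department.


INNER JOIN keeps only employees rows whose dept_id matches an id in departments. Walk through each employee:
  - employee 1 (Karen): dept_id=NULL, no match -> dropped
  - employee 2 (Grace): dept_id=4 -> matches HR
  - employee 3 (Rosa): dept_id=2 -> matches Research
  - employee 4 (Chris): dept_id=2 -> matches Research
  - employee 5 (Frank): dept_id=4 -> matches HR
  - employee 6 (Julia): dept_id=4 -> matches HR
  - employee 7 (Quinn): dept_id=NULL, no match -> dropped
So 2 of 7 rows are dropped.

SQL:
SELECT a.name, b.name AS department
FROM employees a
INNER JOIN departments b ON a.dept_id = b.id

Result:
name  | department
------+-----------
Grace | HR        
Rosa  | Research  
Chris | Research  
Frank | HR        
Julia | HR        


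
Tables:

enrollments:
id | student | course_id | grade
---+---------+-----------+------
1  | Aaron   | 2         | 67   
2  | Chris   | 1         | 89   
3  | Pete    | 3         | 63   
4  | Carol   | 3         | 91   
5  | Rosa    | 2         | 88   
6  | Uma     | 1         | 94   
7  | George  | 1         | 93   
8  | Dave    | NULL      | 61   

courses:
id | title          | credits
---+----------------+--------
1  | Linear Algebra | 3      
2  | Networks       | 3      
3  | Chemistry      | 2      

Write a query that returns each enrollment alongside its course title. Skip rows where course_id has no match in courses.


INNER JOIN keeps only enrollments rows whose course_id matches an id in courses. Walk through each enrollment:
  - enrollment 1 (Aaron): course_id=2 -> matches Networks
  - enrollment 2 (Chris): course_id=1 -> matches Linear Algebra
  - enrollment 3 (Pete): course_id=3 -> matches Chemistry
  - enrollment 4 (Carol): course_id=3 -> matches Chemistry
  - enrollment 5 (Rosa): course_id=2 -> matches Networks
  - enrollment 6 (Uma): course_id=1 -> matches Linear Algebra
  - enrollment 7 (George): course_id=1 -> matches Linear Algebra
  - enrollment 8 (Dave): course_id=NULL, no match -> dropped
So 1 of 8 rows is dropped.

SQL:
SELECT a.student, b.title AS course
FROM enrollments a
INNER JOIN courses b ON a.course_id = b.id

Result:
student | course        
--------+---------------
Aaron   | Networks      
Chris   | Linear Algebra
Pete    | Chemistry     
Carol   | Chemistry     
Rosa    | Networks      
Uma     | Linear Algebra
George  | Linear Algebra


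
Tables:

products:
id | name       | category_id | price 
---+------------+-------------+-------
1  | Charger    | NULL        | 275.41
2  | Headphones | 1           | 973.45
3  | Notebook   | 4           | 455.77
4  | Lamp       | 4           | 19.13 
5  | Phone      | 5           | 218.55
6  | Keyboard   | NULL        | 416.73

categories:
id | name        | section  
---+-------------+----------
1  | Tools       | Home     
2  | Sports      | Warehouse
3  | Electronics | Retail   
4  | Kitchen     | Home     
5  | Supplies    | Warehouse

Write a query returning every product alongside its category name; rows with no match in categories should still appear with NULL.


LEFT JOIN keeps every row from products (the left table); where category_id has no match in categories, the category columns become NULL. Walk through each product:
  - product 1 (Charger): category_id=NULL, no match -> kept with NULL
  - product 2 (Headphones): category_id=1 -> matches Tools
  - product 3 (Notebook): category_id=4 -> matches Kitchen
  - product 4 (Lamp): category_id=4 -> matches Kitchen
  - product 5 (Phone): category_id=5 -> matches Supplies
  - product 6 (Keyboard): category_id=NULL, no match -> kept with NULL
All 6 rows appear; 2 have NULL category.

SQL:
SELECT a.name, b.name AS category
FROM products a
LEFT JOIN categories b ON a.category_id = b.id

Result:
name       | category
-----------+---------
Charger    | NULL    
Headphones | Tools   
Notebook   | Kitchen 
Lamp       | Kitchen 
Phone      | Supplies
Keyboard   | NULL    


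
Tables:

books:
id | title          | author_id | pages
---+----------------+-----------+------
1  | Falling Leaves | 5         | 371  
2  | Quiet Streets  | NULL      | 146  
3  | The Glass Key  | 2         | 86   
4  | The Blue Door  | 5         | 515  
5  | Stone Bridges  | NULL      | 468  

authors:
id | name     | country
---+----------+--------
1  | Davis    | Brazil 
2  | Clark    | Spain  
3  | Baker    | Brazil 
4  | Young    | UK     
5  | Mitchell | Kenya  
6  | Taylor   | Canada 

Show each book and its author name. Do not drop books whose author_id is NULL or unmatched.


LEFT JOIN keeps every row from books (the left table); where author_id has no match in authors, the author columns become NULL. Walk through each book:
  - book 1 (Falling Leaves): author_id=5 -> matches Mitchell
  - book 2 (Quiet Streets): author_id=NULL, no match -> kept with NULL
  - book 3 (The Glass Key): author_id=2 -> matches Clark
  - book 4 (The Blue Door): author_id=5 -> matches Mitchell
  - book 5 (Stone Bridges): author_id=NULL, no match -> kept with NULL
All 5 rows appear; 2 have NULL author.

SQL:
SELECT a.title, b.name AS author
FROM books a
LEFT JOIN authors b ON a.author_id = b.id

Result:
title          | author  
---------------+---------
Falling Leaves | Mitchell
Quiet Streets  | NULL    
The Glass Key  | Clark   
The Blue Door  | Mitchell
Stone Bridges  | NULL    


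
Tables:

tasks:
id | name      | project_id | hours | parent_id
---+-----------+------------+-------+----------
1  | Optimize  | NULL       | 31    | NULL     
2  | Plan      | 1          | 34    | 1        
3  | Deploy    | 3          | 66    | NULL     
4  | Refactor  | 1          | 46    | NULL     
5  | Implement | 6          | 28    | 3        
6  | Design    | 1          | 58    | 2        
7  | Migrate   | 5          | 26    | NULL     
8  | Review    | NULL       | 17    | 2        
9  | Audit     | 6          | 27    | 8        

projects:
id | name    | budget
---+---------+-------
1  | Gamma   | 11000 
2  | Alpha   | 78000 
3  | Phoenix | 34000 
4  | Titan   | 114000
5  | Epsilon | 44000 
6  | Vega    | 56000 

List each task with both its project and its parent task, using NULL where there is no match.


Two LEFT JOINs from the same base table tasks: one to projects via project_id, one to tasks itself via parent_id. Both are LEFT so every task is preserved.
Match against projects:
  - task 1 (Optimize): project_id=NULL, no match -> kept with NULL
  - task 2 (Plan): project_id=1 -> matches Gamma
  - task 3 (Deploy): project_id=3 -> matches Phoenix
  - task 4 (Refactor): project_id=1 -> matches Gamma
  - task 5 (Implement): project_id=6 -> matches Vega
  - task 6 (Design): project_id=1 -> matches Gamma
  - task 7 (Migrate): project_id=5 -> matches Epsilon
  - task 8 (Review): project_id=NULL, no match -> kept with NULL
  - task 9 (Audit): project_id=6 -> matches Vega
Match against tasks (self):
  - task 1 (Optimize): parent_id=NULL -> NULL
  - task 2 (Plan): parent_id=1 -> Optimize
  - task 3 (Deploy): parent_id=NULL -> NULL
  - task 4 (Refactor): parent_id=NULL -> NULL
  - task 5 (Implement): parent_id=3 -> Deploy
  - task 6 (Design): parent_id=2 -> Plan
  - task 7 (Migrate): parent_id=NULL -> NULL
  - task 8 (Review): parent_id=2 -> Plan
  - task 9 (Audit): parent_id=8 -> Review

SQL:
SELECT a.name, b.name AS project, c.name AS parent
FROM tasks a
LEFT JOIN projects b ON a.project_id = b.id
LEFT JOIN tasks c ON a.parent_id = c.id

Result:
name      | project | parent  
----------+---------+---------
Optimize  | NULL    | NULL    
Plan      | Gamma   | Optimize
Deploy    | Phoenix | NULL    
Refactor  | Gamma   | NULL    
Implement | Vega    | Deploy  
Design    | Gamma   | Plan    
Migrate   | Epsilon | NULL    
Review    | NULL    | Plan    
Audit     | Vega    | Review  


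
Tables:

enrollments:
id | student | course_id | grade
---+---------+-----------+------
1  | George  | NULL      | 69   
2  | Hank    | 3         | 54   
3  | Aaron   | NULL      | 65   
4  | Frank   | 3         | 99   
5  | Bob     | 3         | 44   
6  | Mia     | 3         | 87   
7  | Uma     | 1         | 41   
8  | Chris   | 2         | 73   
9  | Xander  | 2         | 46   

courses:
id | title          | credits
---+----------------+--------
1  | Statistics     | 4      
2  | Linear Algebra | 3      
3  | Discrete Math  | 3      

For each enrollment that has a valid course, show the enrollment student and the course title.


INNER JOIN keeps only enrollments rows whose course_id matches an id in courses. Walk through each enrollment:
  - enrollment 1 (George): course_id=NULL, no match -> dropped
  - enrollment 2 (Hank): course_id=3 -> matches Discrete Math
  - enrollment 3 (Aaron): course_id=NULL, no match -> dropped
  - enrollment 4 (Frank): course_id=3 -> matches Discrete Math
  - enrollment 5 (Bob): course_id=3 -> matches Discrete Math
  - enrollment 6 (Mia): course_id=3 -> matches Discrete Math
  - enrollment 7 (Uma): course_id=1 -> matches Statistics
  - enrollment 8 (Chris): course_id=2 -> matches Linear Algebra
  - enrollment 9 (Xander): course_id=2 -> matches Linear Algebra
So 2 of 9 rows are dropped.

SQL:
SELECT a.student, b.title AS course
FROM enrollments a
INNER JOIN courses b ON a.course_id = b.id

Result:
student | course        
--------+---------------
Hank    | Discrete Math 
Frank   | Discrete Math 
Bob     | Discrete Math 
Mia     | Discrete Math 
Uma     | Statistics    
Chris   | Linear Algebra
Xander  | Linear Algebra


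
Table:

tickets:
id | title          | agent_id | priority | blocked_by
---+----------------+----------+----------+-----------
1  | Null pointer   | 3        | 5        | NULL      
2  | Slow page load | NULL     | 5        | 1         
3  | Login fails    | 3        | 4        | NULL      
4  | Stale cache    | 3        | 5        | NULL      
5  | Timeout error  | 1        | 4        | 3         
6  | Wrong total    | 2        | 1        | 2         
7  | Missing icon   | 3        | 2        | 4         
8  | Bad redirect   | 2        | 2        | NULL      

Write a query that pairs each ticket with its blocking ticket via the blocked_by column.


This is a self-join: tickets is joined to a second copy of itself, matching each row's blocked_by to another row's id. Use LEFT JOIN so rows with blocked_by=NULL are kept.
  - ticket 1 (Null pointer): blocked_by=NULL -> NULL
  - ticket 2 (Slow page load): blocked_by=1 -> Null pointer
  - ticket 3 (Login fails): blocked_by=NULL -> NULL
  - ticket 4 (Stale cache): blocked_by=NULL -> NULL
  - ticket 5 (Timeout error): blocked_by=3 -> Login fails
  - ticket 6 (Wrong total): blocked_by=2 -> Slow page load
  - ticket 7 (Missing icon): blocked_by=4 -> Stale cache
  - ticket 8 (Bad redirect): blocked_by=NULL -> NULL

SQL:
SELECT a.title AS item, b.title AS blocked_by
FROM tickets a
LEFT JOIN tickets b ON a.blocked_by = b.id

Result:
item           | blocked_by    
---------------+---------------
Null pointer   | NULL          
Slow page load | Null pointer  
Login fails    | NULL          
Stale cache    | NULL          
Timeout error  | Login fails   
Wrong total    | Slow page load
Missing icon   | Stale cache   
Bad redirect   | NULL          


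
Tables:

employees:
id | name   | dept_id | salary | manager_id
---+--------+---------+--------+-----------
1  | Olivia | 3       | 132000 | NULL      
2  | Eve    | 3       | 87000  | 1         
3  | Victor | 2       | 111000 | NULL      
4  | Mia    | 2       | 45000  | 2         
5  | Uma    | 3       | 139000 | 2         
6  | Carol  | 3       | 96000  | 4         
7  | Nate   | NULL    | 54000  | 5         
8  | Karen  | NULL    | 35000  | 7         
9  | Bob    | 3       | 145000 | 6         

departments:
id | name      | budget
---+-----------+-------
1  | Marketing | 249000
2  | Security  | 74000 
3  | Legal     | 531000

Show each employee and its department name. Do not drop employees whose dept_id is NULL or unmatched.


LEFT JOIN keeps every row from employees (the left table); where dept_id has no match in departments, the department columns become NULL. Walk through each employee:
  - employee 1 (Olivia): dept_id=3 -> matches Legal
  - employee 2 (Eve): dept_id=3 -> matches Legal
  - employee 3 (Victor): dept_id=2 -> matches Security
  - employee 4 (Mia): dept_id=2 -> matches Security
  - employee 5 (Uma): dept_id=3 -> matches Legal
  - employee 6 (Carol): dept_id=3 -> matches Legal
  - employee 7 (Nate): dept_id=NULL, no match -> kept with NULL
  - employee 8 (Karen): dept_id=NULL, no match -> kept with NULL
  - employee 9 (Bob): dept_id=3 -> matches Legal
All 9 rows appear; 2 have NULL department.

SQL:
SELECT a.name, b.name AS department
FROM employees a
LEFT JOIN departments b ON a.dept_id = b.id

Result:
name   | department
-------+-----------
Olivia | Legal     
Eve    | Legal     
Victor | Security  
Mia    | Security  
Uma    | Legal     
Carol  | Legal     
Nate   | NULL      
Karen  | NULL      
Bob    | Legal     


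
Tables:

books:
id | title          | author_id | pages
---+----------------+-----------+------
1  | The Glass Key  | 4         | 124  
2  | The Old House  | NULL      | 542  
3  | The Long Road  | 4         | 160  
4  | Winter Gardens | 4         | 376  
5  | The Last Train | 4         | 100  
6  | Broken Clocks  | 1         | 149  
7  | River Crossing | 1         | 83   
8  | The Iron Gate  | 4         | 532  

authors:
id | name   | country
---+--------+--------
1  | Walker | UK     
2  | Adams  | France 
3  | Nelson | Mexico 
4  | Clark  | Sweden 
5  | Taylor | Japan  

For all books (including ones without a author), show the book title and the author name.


LEFT JOIN keeps every row from books (the left table); where author_id has no match in authors, the author columns become NULL. Walk through each book:
  - book 1 (The Glass Key): author_id=4 -> matches Clark
  - book 2 (The Old House): author_id=NULL, no match -> kept with NULL
  - book 3 (The Long Road): author_id=4 -> matches Clark
  - book 4 (Winter Gardens): author_id=4 -> matches Clark
  - book 5 (The Last Train): author_id=4 -> matches Clark
  - book 6 (Broken Clocks): author_id=1 -> matches Walker
  - book 7 (River Crossing): author_id=1 -> matches Walker
  - book 8 (The Iron Gate): author_id=4 -> matches Clark
All 8 rows appear; 1 has NULL author.

SQL:
SELECT a.title, b.name AS author
FROM books a
LEFT JOIN authors b ON a.author_id = b.id

Result:
title          | author
---------------+-------
The Glass Key  | Clark 
The Old House  | NULL  
The Long Road  | Clark 
Winter Gardens | Clark 
The Last Train | Clark 
Broken Clocks  | Walker
River Crossing | Walker
The Iron Gate  | Clark 


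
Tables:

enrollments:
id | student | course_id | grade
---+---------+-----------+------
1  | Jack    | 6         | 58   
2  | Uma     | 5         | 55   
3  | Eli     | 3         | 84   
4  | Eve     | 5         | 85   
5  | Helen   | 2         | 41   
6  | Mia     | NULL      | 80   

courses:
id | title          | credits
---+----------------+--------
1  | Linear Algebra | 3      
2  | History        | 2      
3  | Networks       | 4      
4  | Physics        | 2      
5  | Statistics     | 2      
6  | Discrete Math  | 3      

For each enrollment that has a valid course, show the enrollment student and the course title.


INNER JOIN keeps only enrollments rows whose course_id matches an id in courses. Walk through each enrollment:
  - enrollment 1 (Jack): course_id=6 -> matches Discrete Math
  - enrollment 2 (Uma): course_id=5 -> matches Statistics
  - enrollment 3 (Eli): course_id=3 -> matches Networks
  - enrollment 4 (Eve): course_id=5 -> matches Statistics
  - enrollment 5 (Helen): course_id=2 -> matches History
  - enrollment 6 (Mia): course_id=NULL, no match -> dropped
So 1 of 6 rows is dropped.

SQL:
SELECT a.student, b.title AS course
FROM enrollments a
INNER JOIN courses b ON a.course_id = b.id

Result:
student | course       
--------+--------------
Jack    | Discrete Math
Uma     | Statistics   
Eli     | Networks     
Eve     | Statistics   
Helen   | History      


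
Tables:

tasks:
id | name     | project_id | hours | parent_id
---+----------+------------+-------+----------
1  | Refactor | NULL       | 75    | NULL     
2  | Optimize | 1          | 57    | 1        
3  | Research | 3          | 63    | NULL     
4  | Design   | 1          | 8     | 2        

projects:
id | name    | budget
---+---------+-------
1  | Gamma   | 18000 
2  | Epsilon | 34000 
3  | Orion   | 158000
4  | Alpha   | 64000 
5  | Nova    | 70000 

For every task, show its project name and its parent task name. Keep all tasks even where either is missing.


Two LEFT JOINs from the same base table tasks: one to projects via project_id, one to tasks itself via parent_id. Both are LEFT so every task is preserved.
Match against projects:
  - task 1 (Refactor): project_id=NULL, no match -> kept with NULL
  - task 2 (Optimize): project_id=1 -> matches Gamma
  - task 3 (Research): project_id=3 -> matches Orion
  - task 4 (Design): project_id=1 -> matches Gamma
Match against tasks (self):
  - task 1 (Refactor): parent_id=NULL -> NULL
  - task 2 (Optimize): parent_id=1 -> Refactor
  - task 3 (Research): parent_id=NULL -> NULL
  - task 4 (Design): parent_id=2 -> Optimize

SQL:
SELECT a.name, b.name AS project, c.name AS parent
FROM tasks a
LEFT JOIN projects b ON a.project_id = b.id
LEFT JOIN tasks c ON a.parent_id = c.id

Result:
name     | project | parent  
---------+---------+---------
Refactor | NULL    | NULL    
Optimize | Gamma   | Refactor
Research | Orion   | NULL    
Design   | Gamma   | Optimize


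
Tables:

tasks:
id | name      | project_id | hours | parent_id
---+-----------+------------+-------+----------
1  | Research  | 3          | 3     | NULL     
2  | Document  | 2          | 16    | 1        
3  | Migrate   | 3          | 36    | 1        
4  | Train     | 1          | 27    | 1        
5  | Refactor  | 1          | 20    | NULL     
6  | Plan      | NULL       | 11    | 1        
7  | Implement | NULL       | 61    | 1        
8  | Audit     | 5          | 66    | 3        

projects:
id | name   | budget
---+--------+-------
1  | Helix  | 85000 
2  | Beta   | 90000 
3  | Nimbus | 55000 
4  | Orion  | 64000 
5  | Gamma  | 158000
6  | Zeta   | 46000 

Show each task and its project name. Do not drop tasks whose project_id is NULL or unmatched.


LEFT JOIN keeps every row from tasks (the left table); where project_id has no match in projects, the project columns become NULL. Walk through each task:
  - task 1 (Research): project_id=3 -> matches Nimbus
  - task 2 (Document): project_id=2 -> matches Beta
  - task 3 (Migrate): project_id=3 -> matches Nimbus
  - task 4 (Train): project_id=1 -> matches Helix
  - task 5 (Refactor): project_id=1 -> matches Helix
  - task 6 (Plan): project_id=NULL, no match -> kept with NULL
  - task 7 (Implement): project_id=NULL, no match -> kept with NULL
  - task 8 (Audit): project_id=5 -> matches Gamma
All 8 rows appear; 2 have NULL project.

SQL:
SELECT a.name, b.name AS project
FROM tasks a
LEFT JOIN projects b ON a.project_id = b.id

Result:
name      | project
----------+--------
Research  | Nimbus 
Document  | Beta   
Migrate   | Nimbus 
Train     | Helix  
Refactor  | Helix  
Plan      | NULL   
Implement | NULL   
Audit     | Gamma  


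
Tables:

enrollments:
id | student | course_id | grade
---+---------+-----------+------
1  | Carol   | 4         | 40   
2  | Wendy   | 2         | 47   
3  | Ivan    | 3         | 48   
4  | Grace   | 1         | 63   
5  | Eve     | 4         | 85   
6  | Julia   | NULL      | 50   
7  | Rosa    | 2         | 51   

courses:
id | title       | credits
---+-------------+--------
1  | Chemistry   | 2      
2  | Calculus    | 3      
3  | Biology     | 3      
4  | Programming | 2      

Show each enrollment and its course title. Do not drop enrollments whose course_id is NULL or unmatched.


LEFT JOIN keeps every row from enrollments (the left table); where course_id has no match in courses, the course columns become NULL. Walk through each enrollment:
  - enrollment 1 (Carol): course_id=4 -> matches Programming
  - enrollment 2 (Wendy): course_id=2 -> matches Calculus
  - enrollment 3 (Ivan): course_id=3 -> matches Biology
  - enrollment 4 (Grace): course_id=1 -> matches Chemistry
  - enrollment 5 (Eve): course_id=4 -> matches Programming
  - enrollment 6 (Julia): course_id=NULL, no match -> kept with NULL
  - enrollment 7 (Rosa): course_id=2 -> matches Calculus
All 7 rows appear; 1 has NULL course.

SQL:
SELECT a.student, b.title AS course
FROM enrollments a
LEFT JOIN courses b ON a.course_id = b.id

Result:
student | course     
--------+------------
Carol   | Programming
Wendy   | Calculus   
Ivan    | Biology    
Grace   | Chemistry  
Eve     | Programming
Julia   | NULL       
Rosa    | Calculus   


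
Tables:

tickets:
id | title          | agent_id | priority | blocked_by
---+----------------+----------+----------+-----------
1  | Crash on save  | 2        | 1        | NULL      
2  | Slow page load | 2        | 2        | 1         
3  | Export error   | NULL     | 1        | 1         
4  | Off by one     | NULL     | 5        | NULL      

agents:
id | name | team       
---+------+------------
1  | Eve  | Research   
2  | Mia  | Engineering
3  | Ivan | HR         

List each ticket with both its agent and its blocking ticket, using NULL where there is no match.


Two LEFT JOINs from the same base table tickets: one to agents via agent_id, one to tickets itself via blocked_by. Both are LEFT so every ticket is preserved.
Match against agents:
  - ticket 1 (Crash on save): agent_id=2 -> matches Mia
  - ticket 2 (Slow page load): agent_id=2 -> matches Mia
  - ticket 3 (Export error): agent_id=NULL, no match -> kept with NULL
  - ticket 4 (Off by one): agent_id=NULL, no match -> kept with NULL
Match against tickets (self):
  - ticket 1 (Crash on save): blocked_by=NULL -> NULL
  - ticket 2 (Slow page load): blocked_by=1 -> Crash on save
  - ticket 3 (Export error): blocked_by=1 -> Crash on save
  - ticket 4 (Off by one): blocked_by=NULL -> NULL

SQL:
SELECT a.title, b.name AS agent, c.title AS blocked_by
FROM tickets a
LEFT JOIN agents b ON a.agent_id = b.id
LEFT JOIN tickets c ON a.blocked_by = c.id

Result:
title          | agent | blocked_by   
---------------+-------+--------------
Crash on save  | Mia   | NULL         
Slow page load | Mia   | Crash on save
Export error   | NULL  | Crash on save
Off by one     | NULL  | NULL         


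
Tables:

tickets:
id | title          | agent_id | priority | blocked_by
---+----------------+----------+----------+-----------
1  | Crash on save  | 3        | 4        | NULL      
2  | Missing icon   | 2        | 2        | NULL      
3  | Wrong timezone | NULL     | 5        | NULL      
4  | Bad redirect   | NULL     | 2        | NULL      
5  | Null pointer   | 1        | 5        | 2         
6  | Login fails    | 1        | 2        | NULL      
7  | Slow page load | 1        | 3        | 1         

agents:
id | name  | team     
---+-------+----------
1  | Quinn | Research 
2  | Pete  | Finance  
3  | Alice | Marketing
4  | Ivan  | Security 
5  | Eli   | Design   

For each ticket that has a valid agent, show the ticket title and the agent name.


INNER JOIN keeps only tickets rows whose agent_id matches an id in agents. Walk through each ticket:
  - ticket 1 (Crash on save): agent_id=3 -> matches Alice
  - ticket 2 (Missing icon): agent_id=2 -> matches Pete
  - ticket 3 (Wrong timezone): agent_id=NULL, no match -> dropped
  - ticket 4 (Bad redirect): agent_id=NULL, no match -> dropped
  - ticket 5 (Null pointer): agent_id=1 -> matches Quinn
  - ticket 6 (Login fails): agent_id=1 -> matches Quinn
  - ticket 7 (Slow page load): agent_id=1 -> matches Quinn
So 2 of 7 rows are dropped.

SQL:
SELECT a.title, b.name AS agent
FROM tickets a
INNER JOIN agents b ON a.agent_id = b.id

Result:
title          | agent
---------------+------
Crash on save  | Alice
Missing icon   | Pete 
Null pointer   | Quinn
Login fails    | Quinn
Slow page load | Quinn


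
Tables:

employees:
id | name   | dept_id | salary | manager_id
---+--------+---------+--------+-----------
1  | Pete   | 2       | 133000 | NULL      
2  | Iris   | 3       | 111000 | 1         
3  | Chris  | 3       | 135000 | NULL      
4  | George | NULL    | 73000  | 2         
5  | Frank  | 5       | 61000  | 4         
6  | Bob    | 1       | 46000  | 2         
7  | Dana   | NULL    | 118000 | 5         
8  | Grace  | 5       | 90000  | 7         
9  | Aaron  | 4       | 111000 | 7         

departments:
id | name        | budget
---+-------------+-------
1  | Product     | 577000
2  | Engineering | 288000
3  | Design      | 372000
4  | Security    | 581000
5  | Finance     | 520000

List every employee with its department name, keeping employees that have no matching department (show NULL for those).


LEFT JOIN keeps every row from employees (the left table); where dept_id has no match in departments, the department columns become NULL. Walk through each employee:
  - employee 1 (Pete): dept_id=2 -> matches Engineering
  - employee 2 (Iris): dept_id=3 -> matches Design
  - employee 3 (Chris): dept_id=3 -> matches Design
  - employee 4 (George): dept_id=NULL, no match -> kept with NULL
  - employee 5 (Frank): dept_id=5 -> matches Finance
  - employee 6 (Bob): dept_id=1 -> matches Product
  - employee 7 (Dana): dept_id=NULL, no match -> kept with NULL
  - employee 8 (Grace): dept_id=5 -> matches Finance
  - employee 9 (Aaron): dept_id=4 -> matches Security
All 9 rows appear; 2 have NULL department.

SQL:
SELECT a.name, b.name AS department
FROM employees a
LEFT JOIN departments b ON a.dept_id = b.id

Result:
name   | department 
-------+------------
Pete   | Engineering
Iris   | Design     
Chris  | Design     
George | NULL       
Frank  | Finance    
Bob    | Product    
Dana   | NULL       
Grace  | Finance    
Aaron  | Security   


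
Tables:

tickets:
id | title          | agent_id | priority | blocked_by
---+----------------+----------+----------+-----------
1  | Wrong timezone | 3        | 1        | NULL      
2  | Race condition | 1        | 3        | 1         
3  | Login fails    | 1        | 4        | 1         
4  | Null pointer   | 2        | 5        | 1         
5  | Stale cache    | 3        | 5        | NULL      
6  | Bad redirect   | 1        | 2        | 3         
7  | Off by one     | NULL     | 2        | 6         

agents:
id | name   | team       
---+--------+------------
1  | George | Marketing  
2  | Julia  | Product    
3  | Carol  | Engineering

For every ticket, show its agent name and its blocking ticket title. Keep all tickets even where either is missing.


Two LEFT JOINs from the same base table tickets: one to agents via agent_id, one to tickets itself via blocked_by. Both are LEFT so every ticket is preserved.
Match against agents:
  - ticket 1 (Wrong timezone): agent_id=3 -> matches Carol
  - ticket 2 (Race condition): agent_id=1 -> matches George
  - ticket 3 (Login fails): agent_id=1 -> matches George
  - ticket 4 (Null pointer): agent_id=2 -> matches Julia
  - ticket 5 (Stale cache): agent_id=3 -> matches Carol
  - ticket 6 (Bad redirect): agent_id=1 -> matches George
  - ticket 7 (Off by one): agent_id=NULL, no match -> kept with NULL
Match against tickets (self):
  - ticket 1 (Wrong timezone): blocked_by=NULL -> NULL
  - ticket 2 (Race condition): blocked_by=1 -> Wrong timezone
  - ticket 3 (Login fails): blocked_by=1 -> Wrong timezone
  - ticket 4 (Null pointer): blocked_by=1 -> Wrong timezone
  - ticket 5 (Stale cache): blocked_by=NULL -> NULL
  - ticket 6 (Bad redirect): blocked_by=3 -> Login fails
  - ticket 7 (Off by one): blocked_by=6 -> Bad redirect

SQL:
SELECT a.title, b.name AS agent, c.title AS blocked_by
FROM tickets a
LEFT JOIN agents b ON a.agent_id = b.id
LEFT JOIN tickets c ON a.blocked_by = c.id

Result:
title          | agent  | blocked_by    
---------------+--------+---------------
Wrong timezone | Carol  | NULL          
Race condition | George | Wrong timezone
Login fails    | George | Wrong timezone
Null pointer   | Julia  | Wrong timezone
Stale cache    | Carol  | NULL          
Bad redirect   | George | Login fails   
Off by one     | NULL   | Bad redirect  


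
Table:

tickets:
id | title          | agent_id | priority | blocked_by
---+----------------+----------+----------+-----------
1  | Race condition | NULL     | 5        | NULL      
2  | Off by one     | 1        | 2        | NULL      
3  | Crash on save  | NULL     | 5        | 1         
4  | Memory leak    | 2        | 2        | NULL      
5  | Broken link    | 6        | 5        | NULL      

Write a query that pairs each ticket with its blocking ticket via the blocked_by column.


This is a self-join: tickets is joined to a second copy of itself, matching each row's blocked_by to another row's id. Use LEFT JOIN so rows with blocked_by=NULL are kept.
  - ticket 1 (Race condition): blocked_by=NULL -> NULL
  - ticket 2 (Off by one): blocked_by=NULL -> NULL
  - ticket 3 (Crash on save): blocked_by=1 -> Race condition
  - ticket 4 (Memory leak): blocked_by=NULL -> NULL
  - ticket 5 (Broken link): blocked_by=NULL -> NULL

SQL:
SELECT a.title AS item, b.title AS blocked_by
FROM tickets a
LEFT JOIN tickets b ON a.blocked_by = b.id

Result:
item           | blocked_by    
---------------+---------------
Race condition | NULL          
Off by one     | NULL          
Crash on save  | Race condition
Memory leak    | NULL          
Broken link    | NULL          


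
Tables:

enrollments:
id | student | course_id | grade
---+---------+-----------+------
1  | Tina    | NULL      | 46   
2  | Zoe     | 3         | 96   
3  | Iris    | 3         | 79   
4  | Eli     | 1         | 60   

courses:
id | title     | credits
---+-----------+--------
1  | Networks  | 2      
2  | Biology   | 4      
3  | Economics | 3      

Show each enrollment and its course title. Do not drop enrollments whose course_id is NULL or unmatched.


LEFT JOIN keeps every row from enrollments (the left table); where course_id has no match in courses, the course columns become NULL. Walk through each enrollment:
  - enrollment 1 (Tina): course_id=NULL, no match -> kept with NULL
  - enrollment 2 (Zoe): course_id=3 -> matches Economics
  - enrollment 3 (Iris): course_id=3 -> matches Economics
  - enrollment 4 (Eli): course_id=1 -> matches Networks
All 4 rows appear; 1 has NULL course.

SQL:
SELECT a.student, b.title AS course
FROM enrollments a
LEFT JOIN courses b ON a.course_id = b.id

Result:
student | course   
--------+----------
Tina    | NULL     
Zoe     | Economics
Iris    | Economics
Eli     | Networks 


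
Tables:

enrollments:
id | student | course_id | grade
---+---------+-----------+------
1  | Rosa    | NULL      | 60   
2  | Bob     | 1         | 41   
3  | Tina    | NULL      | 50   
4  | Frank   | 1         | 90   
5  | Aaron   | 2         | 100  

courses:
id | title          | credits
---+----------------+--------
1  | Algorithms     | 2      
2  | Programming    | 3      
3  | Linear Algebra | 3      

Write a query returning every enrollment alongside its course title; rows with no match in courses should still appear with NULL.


LEFT JOIN keeps every row from enrollments (the left table); where course_id has no match in courses, the course columns become NULL. Walk through each enrollment:
  - enrollment 1 (Rosa): course_id=NULL, no match -> kept with NULL
  - enrollment 2 (Bob): course_id=1 -> matches Algorithms
  - enrollment 3 (Tina): course_id=NULL, no match -> kept with NULL
  - enrollment 4 (Frank): course_id=1 -> matches Algorithms
  - enrollment 5 (Aaron): course_id=2 -> matches Programming
All 5 rows appear; 2 have NULL course.

SQL:
SELECT a.student, b.title AS course
FROM enrollments a
LEFT JOIN courses b ON a.course_id = b.id

Result:
student | course     
--------+------------
Rosa    | NULL       
Bob     | Algorithms 
Tina    | NULL       
Frank   | Algorithms 
Aaron   | Programming


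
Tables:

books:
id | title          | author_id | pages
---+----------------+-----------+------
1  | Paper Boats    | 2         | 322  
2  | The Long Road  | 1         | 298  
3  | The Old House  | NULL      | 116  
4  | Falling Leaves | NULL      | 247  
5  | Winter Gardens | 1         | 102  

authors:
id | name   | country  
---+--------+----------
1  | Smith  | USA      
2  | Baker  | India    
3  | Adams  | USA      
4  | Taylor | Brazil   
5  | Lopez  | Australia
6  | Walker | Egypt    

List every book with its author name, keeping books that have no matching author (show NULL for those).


LEFT JOIN keeps every row from books (the left table); where author_id has no match in authors, the author columns become NULL. Walk through each book:
  - book 1 (Paper Boats): author_id=2 -> matches Baker
  - book 2 (The Long Road): author_id=1 -> matches Smith
  - book 3 (The Old House): author_id=NULL, no match -> kept with NULL
  - book 4 (Falling Leaves): author_id=NULL, no match -> kept with NULL
  - book 5 (Winter Gardens): author_id=1 -> matches Smith
All 5 rows appear; 2 have NULL author.

SQL:
SELECT a.title, b.name AS author
FROM books a
LEFT JOIN authors b ON a.author_id = b.id

Result:
title          | author
---------------+-------
Paper Boats    | Baker 
The Long Road  | Smith 
The Old House  | NULL  
Falling Leaves | NULL  
Winter Gardens | Smith 
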